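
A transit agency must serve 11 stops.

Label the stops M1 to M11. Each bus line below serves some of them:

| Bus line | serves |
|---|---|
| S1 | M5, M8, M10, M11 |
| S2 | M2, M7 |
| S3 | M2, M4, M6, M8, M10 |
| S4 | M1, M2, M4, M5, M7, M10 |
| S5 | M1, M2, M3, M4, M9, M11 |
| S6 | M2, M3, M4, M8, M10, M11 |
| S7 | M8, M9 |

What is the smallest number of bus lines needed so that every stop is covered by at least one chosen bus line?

3

S3 and S4 and S5 together: S3 ∪ S4 ∪ S5 = {M1, M2, M3, M4, M5, M6, M7, M8, M9, M10, M11} — every stop is covered.
Only S3 contains M6, so S3 is forced; the remaining 6 stops need at least 2 more bus lines (each remaining bus line adds at most 4) — so at least 3 bus lines are needed, and 3 is optimal.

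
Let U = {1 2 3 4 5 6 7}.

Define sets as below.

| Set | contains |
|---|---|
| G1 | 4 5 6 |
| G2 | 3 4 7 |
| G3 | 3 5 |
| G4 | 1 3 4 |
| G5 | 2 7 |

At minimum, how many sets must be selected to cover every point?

3

G1 and G4 and G5 together: G1 ∪ G4 ∪ G5 = {1, 2, 3, 4, 5, 6, 7} — every point is covered.
Each set has at most 3 points, and 2·3 = 6 < 7 — so at least 3 sets are needed, and 3 is optimal.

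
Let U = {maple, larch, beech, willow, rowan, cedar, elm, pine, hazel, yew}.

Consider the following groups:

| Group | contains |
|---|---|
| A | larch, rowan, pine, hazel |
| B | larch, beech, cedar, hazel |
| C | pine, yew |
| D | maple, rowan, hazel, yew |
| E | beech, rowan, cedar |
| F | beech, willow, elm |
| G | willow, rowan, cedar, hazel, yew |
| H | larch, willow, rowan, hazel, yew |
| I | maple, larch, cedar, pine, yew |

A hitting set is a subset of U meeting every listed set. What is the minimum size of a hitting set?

3

The 3 items {larch, beech, yew} hit every group.
No choice of 2 items meets every group, so 3 is the minimum.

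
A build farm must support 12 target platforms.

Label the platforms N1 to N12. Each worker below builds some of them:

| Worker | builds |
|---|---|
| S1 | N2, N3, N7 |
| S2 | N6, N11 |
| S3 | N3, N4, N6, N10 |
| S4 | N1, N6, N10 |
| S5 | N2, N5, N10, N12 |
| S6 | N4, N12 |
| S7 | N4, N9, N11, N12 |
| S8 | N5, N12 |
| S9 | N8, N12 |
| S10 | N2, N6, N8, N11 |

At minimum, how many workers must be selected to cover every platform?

5

Take {S1, S4, S7, S8, S9}. Their union is {N1, N2, N3, N4, N5, N6, N7, N8, N9, N10, N11, N12}, which is all 12 platforms.
No 4 of the 10 workers cover everything (all 210 combinations miss at least one platform), so 5 is optimal.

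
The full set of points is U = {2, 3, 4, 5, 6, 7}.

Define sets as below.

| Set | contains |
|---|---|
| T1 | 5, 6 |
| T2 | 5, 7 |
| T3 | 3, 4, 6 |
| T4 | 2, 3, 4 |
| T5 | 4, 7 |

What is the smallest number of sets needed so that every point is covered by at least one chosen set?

T1 and T4 and T5 together: T1 ∪ T4 ∪ T5 = {2, 3, 4, 5, 6, 7} — every point is covered.
Only T4 contains 2, so T4 is forced; the remaining 3 points need at least 2 more sets (each remaining set adds at most 2) — so at least 3 sets are needed, and 3 is optimal.

3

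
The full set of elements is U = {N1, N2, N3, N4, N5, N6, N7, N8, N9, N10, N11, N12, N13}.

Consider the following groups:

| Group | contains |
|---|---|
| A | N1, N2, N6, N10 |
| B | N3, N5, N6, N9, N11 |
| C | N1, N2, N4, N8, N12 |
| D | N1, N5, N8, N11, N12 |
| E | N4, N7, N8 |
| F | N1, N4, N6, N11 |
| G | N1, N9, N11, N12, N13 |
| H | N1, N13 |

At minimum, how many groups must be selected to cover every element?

A, B, E, and G cover everything between them: the union {N1, N2, N3, N4, N5, N6, N7, N8, N9, N10, N11, N12, N13} is all of U.
Only A contains N10, so A is forced; the remaining 9 elements need at least 3 more groups (each remaining group adds at most 4) — so at least 4 groups are needed, and 4 is optimal.

4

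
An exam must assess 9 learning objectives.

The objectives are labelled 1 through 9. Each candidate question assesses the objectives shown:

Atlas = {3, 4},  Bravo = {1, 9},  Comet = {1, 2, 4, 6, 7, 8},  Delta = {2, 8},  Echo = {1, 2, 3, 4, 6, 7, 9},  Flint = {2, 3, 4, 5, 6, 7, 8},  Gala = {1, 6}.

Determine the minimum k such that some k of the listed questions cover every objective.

2

Echo and Flint together: Echo ∪ Flint = {1, 2, 3, 4, 5, 6, 7, 8, 9} — every objective is covered.
No single question has all 9 objectives (the largest, Echo, has 7), so 2 is optimal.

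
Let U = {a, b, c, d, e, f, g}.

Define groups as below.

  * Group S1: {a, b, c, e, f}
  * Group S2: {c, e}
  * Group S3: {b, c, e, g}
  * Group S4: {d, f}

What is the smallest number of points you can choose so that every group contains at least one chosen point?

Take H = {e, f}. Each listed group contains at least one of these, so H is a hitting set of size 2.
The groups S2, S4 are pairwise disjoint, so any hitting set needs a separate point for each — at least 2. Hence 2 is optimal.

2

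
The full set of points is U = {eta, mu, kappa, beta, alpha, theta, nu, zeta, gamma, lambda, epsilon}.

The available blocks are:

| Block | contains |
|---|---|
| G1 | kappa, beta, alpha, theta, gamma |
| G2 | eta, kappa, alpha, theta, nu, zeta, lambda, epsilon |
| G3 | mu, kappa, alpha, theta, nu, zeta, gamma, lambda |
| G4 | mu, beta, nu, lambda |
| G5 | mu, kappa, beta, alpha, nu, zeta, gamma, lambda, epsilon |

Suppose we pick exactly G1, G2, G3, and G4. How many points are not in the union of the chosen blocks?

Union of G1, G2, G3, G4 = {eta, mu, kappa, beta, alpha, theta, nu, zeta, gamma, lambda, epsilon} — that's every point, so 0 are uncovered.

0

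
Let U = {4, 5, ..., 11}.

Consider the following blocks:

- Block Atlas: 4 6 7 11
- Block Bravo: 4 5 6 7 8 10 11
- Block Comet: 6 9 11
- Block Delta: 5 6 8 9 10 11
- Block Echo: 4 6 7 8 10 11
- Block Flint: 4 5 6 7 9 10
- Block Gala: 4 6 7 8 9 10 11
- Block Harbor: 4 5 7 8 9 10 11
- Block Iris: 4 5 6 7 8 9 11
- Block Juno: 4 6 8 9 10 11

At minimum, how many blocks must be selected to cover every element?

2

Take {Flint, Iris}. Their union is {4, 5, 6, 7, 8, 9, 10, 11}, which is all 8 elements.
No single block has all 8 elements (the largest, Bravo, has 7), so 2 is optimal.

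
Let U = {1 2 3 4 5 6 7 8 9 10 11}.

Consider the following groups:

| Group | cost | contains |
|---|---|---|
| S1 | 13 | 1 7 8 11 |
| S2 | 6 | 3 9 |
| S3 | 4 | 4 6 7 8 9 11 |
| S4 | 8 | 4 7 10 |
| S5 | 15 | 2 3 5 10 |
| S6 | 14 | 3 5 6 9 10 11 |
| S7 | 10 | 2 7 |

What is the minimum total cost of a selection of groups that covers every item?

S1, S3, S5 together cover every item (S1 ∪ S3 ∪ S5 = {1, 2, 3, 4, 5, 6, 7, 8, 9, 10, 11}); total cost 13 + 4 + 15 = 32.
No covering selection has total cost below 32.

32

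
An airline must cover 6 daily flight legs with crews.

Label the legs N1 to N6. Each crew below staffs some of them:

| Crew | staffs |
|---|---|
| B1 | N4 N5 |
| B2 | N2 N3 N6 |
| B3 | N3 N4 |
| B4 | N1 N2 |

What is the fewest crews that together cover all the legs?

B1 and B2 and B4 together: B1 ∪ B2 ∪ B4 = {N1, N2, N3, N4, N5, N6} — every leg is covered.
Only B4 contains N1, so B4 is forced; the remaining 4 legs need at least 2 more crews (each remaining crew adds at most 2) — so at least 3 crews are needed, and 3 is optimal.

3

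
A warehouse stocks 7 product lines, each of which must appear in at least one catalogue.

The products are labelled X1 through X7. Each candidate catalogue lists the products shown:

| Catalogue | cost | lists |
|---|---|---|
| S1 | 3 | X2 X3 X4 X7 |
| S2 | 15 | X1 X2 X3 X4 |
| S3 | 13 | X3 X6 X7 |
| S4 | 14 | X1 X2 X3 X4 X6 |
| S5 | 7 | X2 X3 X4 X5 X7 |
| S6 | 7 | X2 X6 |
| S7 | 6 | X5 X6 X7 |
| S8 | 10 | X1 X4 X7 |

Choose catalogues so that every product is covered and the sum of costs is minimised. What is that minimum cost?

19

S1, S7, S8 together cover every product (S1 ∪ S7 ∪ S8 = {X1, X2, X3, X4, X5, X6, X7}); total cost 3 + 6 + 10 = 19.
No covering selection has total cost below 19.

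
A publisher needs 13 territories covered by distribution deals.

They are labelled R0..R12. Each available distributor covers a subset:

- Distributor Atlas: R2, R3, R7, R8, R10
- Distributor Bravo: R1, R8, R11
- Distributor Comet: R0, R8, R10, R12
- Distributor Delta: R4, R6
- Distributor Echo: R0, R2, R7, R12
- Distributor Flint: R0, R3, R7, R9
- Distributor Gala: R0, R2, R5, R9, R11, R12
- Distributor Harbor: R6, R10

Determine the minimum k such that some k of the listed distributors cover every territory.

4

Take {Atlas, Bravo, Delta, Gala}. Their union is {R0, R1, R2, R3, R4, R5, R6, R7, R8, R9, R10, R11, R12}, which is all 13 territories.
No 3 of the 8 distributors cover everything (all 56 combinations miss at least one territory), so 4 is optimal.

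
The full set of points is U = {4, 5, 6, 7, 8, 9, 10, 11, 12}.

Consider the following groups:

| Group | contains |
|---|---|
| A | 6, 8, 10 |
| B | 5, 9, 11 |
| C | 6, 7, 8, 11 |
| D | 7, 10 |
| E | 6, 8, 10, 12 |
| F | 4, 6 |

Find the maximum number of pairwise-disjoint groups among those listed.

B, D, F are pairwise disjoint (B={5,9,11}; D={7,10}; F={4,6}).
Every remaining group overlaps one of these, and no 4 of the listed groups are pairwise disjoint, so 3 is the maximum.

3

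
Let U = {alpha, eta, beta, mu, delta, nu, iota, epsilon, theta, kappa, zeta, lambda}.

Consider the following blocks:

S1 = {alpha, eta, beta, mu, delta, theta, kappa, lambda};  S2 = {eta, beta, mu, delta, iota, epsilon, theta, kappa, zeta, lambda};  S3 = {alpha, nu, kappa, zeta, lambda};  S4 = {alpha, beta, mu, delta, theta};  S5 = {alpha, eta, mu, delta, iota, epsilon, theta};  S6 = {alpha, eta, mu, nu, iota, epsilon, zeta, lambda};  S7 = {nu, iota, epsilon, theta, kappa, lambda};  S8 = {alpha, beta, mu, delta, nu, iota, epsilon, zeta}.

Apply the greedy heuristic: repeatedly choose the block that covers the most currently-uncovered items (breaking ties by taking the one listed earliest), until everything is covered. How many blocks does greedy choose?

2

Greedy: pick S2 (covers 10 new) → pick S3 (covers 2 new). Total picks: 2.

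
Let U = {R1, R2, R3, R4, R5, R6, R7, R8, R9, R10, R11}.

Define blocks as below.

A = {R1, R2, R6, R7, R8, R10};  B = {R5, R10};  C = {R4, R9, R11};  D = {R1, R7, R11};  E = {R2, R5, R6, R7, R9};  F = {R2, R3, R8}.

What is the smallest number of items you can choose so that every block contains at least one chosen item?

3

H = {R5, R8, R11} meets every block (each contains at least one member of H), and |H| = 3.
The blocks B, D, F are pairwise disjoint, so any hitting set needs a separate item for each — at least 3. Hence 3 is optimal.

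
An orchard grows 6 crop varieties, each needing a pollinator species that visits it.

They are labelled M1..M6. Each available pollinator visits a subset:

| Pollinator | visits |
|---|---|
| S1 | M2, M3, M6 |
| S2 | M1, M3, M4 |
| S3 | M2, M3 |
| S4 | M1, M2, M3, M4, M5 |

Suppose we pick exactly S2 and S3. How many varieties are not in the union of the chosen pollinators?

Union of S2, S3 = {M1, M2, M3, M4}.
Not covered: M5, M6 — 2 varieties.

2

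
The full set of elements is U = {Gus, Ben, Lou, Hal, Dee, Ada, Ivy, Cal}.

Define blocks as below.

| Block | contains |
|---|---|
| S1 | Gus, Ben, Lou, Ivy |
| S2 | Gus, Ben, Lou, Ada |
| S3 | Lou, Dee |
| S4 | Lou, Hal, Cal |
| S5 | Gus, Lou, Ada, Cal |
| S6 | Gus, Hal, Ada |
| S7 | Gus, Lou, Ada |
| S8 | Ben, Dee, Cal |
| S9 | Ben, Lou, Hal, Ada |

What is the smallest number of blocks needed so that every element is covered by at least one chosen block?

S1, S8, and S9 cover everything between them: the union {Gus, Ben, Lou, Hal, Dee, Ada, Ivy, Cal} is all of U.
Only S1 contains Ivy, so S1 is forced; the remaining 4 elements need at least 2 more blocks (each remaining block adds at most 2) — so at least 3 blocks are needed, and 3 is optimal.

3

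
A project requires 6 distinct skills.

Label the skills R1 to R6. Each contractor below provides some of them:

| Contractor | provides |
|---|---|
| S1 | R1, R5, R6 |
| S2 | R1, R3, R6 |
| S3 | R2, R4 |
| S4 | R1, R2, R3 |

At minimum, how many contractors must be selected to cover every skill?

3

S1 and S3 and S4 together: S1 ∪ S3 ∪ S4 = {R1, R2, R3, R4, R5, R6} — every skill is covered.
Only S3 contains R4, so S3 is forced; the remaining 4 skills need at least 2 more contractors (each remaining contractor adds at most 3) — so at least 3 contractors are needed, and 3 is optimal.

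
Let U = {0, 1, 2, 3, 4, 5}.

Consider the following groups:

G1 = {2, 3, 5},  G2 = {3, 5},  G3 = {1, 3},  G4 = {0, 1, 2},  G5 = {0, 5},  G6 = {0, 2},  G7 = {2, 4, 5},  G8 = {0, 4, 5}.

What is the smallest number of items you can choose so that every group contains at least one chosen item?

Take H = {1, 2, 5}. Each listed group contains at least one of these, so H is a hitting set of size 3.
No choice of 2 items meets every group, so 3 is the minimum.

3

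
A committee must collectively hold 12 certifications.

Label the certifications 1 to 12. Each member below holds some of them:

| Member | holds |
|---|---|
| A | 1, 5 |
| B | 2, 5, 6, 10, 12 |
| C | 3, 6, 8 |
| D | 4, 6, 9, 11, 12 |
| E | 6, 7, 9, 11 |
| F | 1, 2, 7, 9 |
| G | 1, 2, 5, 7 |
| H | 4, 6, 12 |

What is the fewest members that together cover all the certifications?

Take {B, C, D, G}. Their union is {1, 2, 3, 4, 5, 6, 7, 8, 9, 10, 11, 12}, which is all 12 certifications.
Only C contains 3, so C is forced; the remaining 9 certifications need at least 3 more members (each remaining member adds at most 4) — so at least 4 members are needed, and 4 is optimal.

4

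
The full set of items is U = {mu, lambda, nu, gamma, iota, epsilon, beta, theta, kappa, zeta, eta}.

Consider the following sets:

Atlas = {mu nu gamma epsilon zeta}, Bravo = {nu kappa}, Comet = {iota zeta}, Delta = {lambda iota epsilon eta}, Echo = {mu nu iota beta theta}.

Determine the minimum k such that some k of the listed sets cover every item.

Atlas and Bravo and Delta and Echo together: Atlas ∪ Bravo ∪ Delta ∪ Echo = {mu, lambda, nu, gamma, iota, epsilon, beta, theta, kappa, zeta, eta} — every item is covered.
Only Bravo contains kappa, so Bravo is forced; the remaining 9 items need at least 3 more sets (each remaining set adds at most 4) — so at least 4 sets are needed, and 4 is optimal.

4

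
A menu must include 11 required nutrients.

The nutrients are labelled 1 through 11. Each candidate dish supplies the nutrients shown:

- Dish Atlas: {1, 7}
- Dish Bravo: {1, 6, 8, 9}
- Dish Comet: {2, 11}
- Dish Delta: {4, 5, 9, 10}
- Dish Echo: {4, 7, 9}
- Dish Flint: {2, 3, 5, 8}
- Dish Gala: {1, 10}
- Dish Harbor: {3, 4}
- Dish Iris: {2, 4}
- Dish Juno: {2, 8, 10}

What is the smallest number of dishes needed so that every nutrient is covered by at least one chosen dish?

5

Take {Bravo, Comet, Delta, Echo, Flint}. Their union is {1, 2, 3, 4, 5, 6, 7, 8, 9, 10, 11}, which is all 11 nutrients.
No 4 of the 10 dishes cover everything (all 210 combinations miss at least one nutrient), so 5 is optimal.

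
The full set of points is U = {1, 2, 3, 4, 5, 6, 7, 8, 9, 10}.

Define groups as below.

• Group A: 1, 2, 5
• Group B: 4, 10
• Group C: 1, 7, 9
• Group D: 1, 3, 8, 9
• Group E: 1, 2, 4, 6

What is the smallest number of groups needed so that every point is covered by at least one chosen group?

A, B, C, D, and E cover everything between them: the union {1, 2, 3, 4, 5, 6, 7, 8, 9, 10} is all of U.
No 4 of the 5 groups cover everything (all 5 combinations miss at least one point), so 5 is optimal.

5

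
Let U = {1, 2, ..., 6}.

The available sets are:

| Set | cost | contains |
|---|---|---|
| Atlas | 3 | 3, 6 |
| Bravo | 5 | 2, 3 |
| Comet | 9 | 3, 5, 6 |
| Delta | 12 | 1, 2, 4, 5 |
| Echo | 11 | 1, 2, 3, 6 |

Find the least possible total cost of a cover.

Atlas, Delta together cover every item (Atlas ∪ Delta = {1, 2, 3, 4, 5, 6}); total cost 3 + 12 = 15.
No covering selection has total cost below 15.

15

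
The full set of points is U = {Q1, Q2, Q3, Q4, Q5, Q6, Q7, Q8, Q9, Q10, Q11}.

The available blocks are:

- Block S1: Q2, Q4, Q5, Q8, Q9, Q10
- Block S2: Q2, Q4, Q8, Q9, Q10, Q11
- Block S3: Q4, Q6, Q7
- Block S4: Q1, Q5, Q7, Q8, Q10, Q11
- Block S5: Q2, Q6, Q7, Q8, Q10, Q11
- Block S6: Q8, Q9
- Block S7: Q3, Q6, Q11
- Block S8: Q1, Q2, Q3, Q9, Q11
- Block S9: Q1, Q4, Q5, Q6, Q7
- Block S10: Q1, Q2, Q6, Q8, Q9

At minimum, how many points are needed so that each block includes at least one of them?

3

H = {Q1, Q6, Q8} meets every block (each contains at least one member of H), and |H| = 3.
No choice of 2 points meets every block, so 3 is the minimum.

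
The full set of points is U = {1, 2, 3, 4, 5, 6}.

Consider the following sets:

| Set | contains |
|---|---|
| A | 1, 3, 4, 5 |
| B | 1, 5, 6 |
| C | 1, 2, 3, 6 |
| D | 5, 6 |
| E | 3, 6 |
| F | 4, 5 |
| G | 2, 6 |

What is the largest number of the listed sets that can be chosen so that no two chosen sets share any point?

A, G are pairwise disjoint (A={1,3,4,5}; G={2,6}).
Every remaining set overlaps one of these, and no 3 of the listed sets are pairwise disjoint, so 2 is the maximum.

2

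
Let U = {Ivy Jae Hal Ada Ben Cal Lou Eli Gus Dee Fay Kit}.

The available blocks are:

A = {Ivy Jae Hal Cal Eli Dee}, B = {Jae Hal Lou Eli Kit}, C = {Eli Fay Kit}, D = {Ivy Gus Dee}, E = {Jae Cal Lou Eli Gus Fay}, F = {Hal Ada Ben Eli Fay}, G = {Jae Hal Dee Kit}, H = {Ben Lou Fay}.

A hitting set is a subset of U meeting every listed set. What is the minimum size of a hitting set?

Take T = {Lou, Dee, Fay}. Each listed block contains at least one of these, so T is a hitting set of size 3.
No choice of 2 points meets every block, so 3 is the minimum.

3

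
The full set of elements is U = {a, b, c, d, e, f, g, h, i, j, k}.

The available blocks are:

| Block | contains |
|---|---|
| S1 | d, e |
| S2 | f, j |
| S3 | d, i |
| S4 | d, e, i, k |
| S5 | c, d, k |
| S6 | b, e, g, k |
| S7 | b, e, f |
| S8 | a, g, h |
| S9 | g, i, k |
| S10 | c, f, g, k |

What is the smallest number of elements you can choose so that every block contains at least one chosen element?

3

Take T = {d, f, g}. Each listed block contains at least one of these, so T is a hitting set of size 3.
The blocks S5, S7, S8 are pairwise disjoint, so any hitting set needs a separate element for each — at least 3. Hence 3 is optimal.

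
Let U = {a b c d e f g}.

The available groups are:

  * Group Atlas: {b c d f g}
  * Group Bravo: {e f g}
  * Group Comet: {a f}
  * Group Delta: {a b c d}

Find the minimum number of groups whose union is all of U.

Bravo and Delta together: Bravo ∪ Delta = {a, b, c, d, e, f, g} — every element is covered.
No single group has all 7 elements (the largest, Atlas, has 5), so 2 is optimal.

2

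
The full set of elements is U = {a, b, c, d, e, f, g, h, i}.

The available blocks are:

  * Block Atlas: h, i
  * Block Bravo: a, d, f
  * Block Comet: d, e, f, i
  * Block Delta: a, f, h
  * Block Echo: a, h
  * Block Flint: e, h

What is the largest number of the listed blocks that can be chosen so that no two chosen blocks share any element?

2

Comet, Echo are pairwise disjoint (Comet={d,e,f,i}; Echo={a,h}).
Every remaining block overlaps one of these, and no 3 of the listed blocks are pairwise disjoint, so 2 is the maximum.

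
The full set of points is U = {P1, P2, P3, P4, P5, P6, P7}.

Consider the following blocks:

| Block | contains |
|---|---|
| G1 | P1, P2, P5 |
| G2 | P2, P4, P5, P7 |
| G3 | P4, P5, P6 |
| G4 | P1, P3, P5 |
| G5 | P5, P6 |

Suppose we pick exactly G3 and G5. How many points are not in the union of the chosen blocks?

4

Union of G3, G5 = {P4, P5, P6}.
Not covered: P1, P2, P3, P7 — 4 points.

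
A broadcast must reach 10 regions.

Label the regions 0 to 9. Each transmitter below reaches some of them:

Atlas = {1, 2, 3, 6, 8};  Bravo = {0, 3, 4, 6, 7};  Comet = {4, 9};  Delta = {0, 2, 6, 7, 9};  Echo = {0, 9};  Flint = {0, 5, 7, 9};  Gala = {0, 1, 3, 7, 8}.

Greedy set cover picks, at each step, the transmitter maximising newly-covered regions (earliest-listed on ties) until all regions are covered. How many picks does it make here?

Greedy: pick Atlas (covers 5 new) → pick Flint (covers 4 new) → pick Bravo (covers 1 new). Total picks: 3.

3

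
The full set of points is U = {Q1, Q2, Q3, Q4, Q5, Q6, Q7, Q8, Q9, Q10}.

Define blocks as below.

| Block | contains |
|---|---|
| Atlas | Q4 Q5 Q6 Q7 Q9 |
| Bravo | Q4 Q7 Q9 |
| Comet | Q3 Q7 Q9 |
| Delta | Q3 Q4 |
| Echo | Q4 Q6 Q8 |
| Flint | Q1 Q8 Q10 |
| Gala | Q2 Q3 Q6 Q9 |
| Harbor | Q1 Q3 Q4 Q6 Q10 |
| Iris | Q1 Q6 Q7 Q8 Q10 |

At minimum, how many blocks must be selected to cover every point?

3

Atlas, Gala, and Iris cover everything between them: the union {Q1, Q2, Q3, Q4, Q5, Q6, Q7, Q8, Q9, Q10} is all of U.
Only Gala contains Q2, so Gala is forced; the remaining 6 points need at least 2 more blocks (each remaining block adds at most 4) — so at least 3 blocks are needed, and 3 is optimal.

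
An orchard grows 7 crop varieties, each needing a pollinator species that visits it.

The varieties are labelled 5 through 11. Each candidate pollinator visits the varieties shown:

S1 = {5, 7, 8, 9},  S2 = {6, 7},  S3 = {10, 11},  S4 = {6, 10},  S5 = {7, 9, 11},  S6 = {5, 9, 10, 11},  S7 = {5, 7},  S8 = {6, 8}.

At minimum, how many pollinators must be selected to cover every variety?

S1 and S3 and S4 together: S1 ∪ S3 ∪ S4 = {5, 6, 7, 8, 9, 10, 11} — every variety is covered.
No 2 of the 8 pollinators cover everything (all 28 combinations miss at least one variety), so 3 is optimal.

3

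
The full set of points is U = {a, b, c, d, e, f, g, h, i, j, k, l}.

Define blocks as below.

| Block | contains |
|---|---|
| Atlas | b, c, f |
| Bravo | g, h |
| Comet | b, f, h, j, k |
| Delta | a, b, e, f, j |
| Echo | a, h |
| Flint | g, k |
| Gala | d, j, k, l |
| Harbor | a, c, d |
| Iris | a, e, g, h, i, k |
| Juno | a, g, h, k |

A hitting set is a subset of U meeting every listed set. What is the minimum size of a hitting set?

4

T = {a, c, h, k} meets every block (each contains at least one member of T), and |T| = 4.
No choice of 3 points meets every block, so 4 is the minimum.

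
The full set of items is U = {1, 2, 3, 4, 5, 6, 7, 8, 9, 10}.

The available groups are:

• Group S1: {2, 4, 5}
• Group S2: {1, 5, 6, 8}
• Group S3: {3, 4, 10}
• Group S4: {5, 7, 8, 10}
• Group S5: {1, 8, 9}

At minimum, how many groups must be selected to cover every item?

5

Take {S1, S2, S3, S4, S5}. Their union is {1, 2, 3, 4, 5, 6, 7, 8, 9, 10}, which is all 10 items.
No 4 of the 5 groups cover everything (all 5 combinations miss at least one item), so 5 is optimal.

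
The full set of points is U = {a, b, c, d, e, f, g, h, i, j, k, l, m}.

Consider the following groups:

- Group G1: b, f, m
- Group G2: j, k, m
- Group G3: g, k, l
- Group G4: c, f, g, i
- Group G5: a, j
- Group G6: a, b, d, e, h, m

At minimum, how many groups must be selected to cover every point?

G3, G4, G5, and G6 cover everything between them: the union {a, b, c, d, e, f, g, h, i, j, k, l, m} is all of U.
No 3 of the 6 groups cover everything (all 20 combinations miss at least one point), so 4 is optimal.

4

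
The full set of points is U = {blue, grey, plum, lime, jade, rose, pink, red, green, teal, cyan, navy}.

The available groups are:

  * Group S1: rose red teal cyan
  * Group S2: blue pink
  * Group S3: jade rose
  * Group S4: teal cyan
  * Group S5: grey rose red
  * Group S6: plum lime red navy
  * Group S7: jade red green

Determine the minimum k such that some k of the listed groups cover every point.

5

S1 and S2 and S5 and S6 and S7 together: S1 ∪ S2 ∪ S5 ∪ S6 ∪ S7 = {blue, grey, plum, lime, jade, rose, pink, red, green, teal, cyan, navy} — every point is covered.
No 4 of the 7 groups cover everything (all 35 combinations miss at least one point), so 5 is optimal.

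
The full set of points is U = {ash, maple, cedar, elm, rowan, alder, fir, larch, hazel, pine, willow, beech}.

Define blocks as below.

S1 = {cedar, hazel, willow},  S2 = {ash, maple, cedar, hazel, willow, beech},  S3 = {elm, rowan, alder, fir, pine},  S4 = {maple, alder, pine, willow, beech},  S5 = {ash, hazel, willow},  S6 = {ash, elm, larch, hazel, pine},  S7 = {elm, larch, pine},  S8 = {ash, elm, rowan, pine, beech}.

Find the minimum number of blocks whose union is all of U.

3

S2 and S3 and S7 together: S2 ∪ S3 ∪ S7 = {ash, maple, cedar, elm, rowan, alder, fir, larch, hazel, pine, willow, beech} — every point is covered.
Only S3 contains fir, so S3 is forced; the remaining 7 points need at least 2 more blocks (each remaining block adds at most 6) — so at least 3 blocks are needed, and 3 is optimal.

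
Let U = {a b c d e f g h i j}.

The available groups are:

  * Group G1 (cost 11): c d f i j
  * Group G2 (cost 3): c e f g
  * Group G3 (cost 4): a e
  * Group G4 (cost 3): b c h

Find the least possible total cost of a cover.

G1, G2, G3, G4 together cover every point (G1 ∪ G2 ∪ G3 ∪ G4 = {a, b, c, d, e, f, g, h, i, j}); total cost 11 + 3 + 4 + 3 = 21.
No covering selection has total cost below 21.

21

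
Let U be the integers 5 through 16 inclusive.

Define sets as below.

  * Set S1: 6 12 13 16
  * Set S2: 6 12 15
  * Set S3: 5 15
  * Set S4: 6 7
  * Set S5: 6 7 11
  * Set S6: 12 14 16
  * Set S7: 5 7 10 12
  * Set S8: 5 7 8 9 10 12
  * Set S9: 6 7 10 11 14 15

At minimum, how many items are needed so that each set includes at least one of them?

3

The 3 items {7, 12, 15} hit every set.
The sets S3, S5, S6 are pairwise disjoint, so any hitting set needs a separate item for each — at least 3. Hence 3 is optimal.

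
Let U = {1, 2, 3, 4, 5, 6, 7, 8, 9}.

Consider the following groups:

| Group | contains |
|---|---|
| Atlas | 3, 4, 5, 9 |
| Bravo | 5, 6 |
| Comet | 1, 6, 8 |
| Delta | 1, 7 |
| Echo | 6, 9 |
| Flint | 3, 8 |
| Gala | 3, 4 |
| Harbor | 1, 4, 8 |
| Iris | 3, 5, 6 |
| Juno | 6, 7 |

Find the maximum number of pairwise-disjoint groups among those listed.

3

Bravo, Delta, Gala are pairwise disjoint (Bravo={5,6}; Delta={1,7}; Gala={3,4}).
Every remaining group overlaps one of these, and no 4 of the listed groups are pairwise disjoint, so 3 is the maximum.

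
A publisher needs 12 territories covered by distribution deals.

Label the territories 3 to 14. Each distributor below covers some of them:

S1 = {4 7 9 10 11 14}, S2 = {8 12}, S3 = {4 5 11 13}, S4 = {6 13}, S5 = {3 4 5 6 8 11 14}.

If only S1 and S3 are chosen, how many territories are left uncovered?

4

Union of S1, S3 = {4, 5, 7, 9, 10, 11, 13, 14}.
Not covered: 3, 6, 8, 12 — 4 territories.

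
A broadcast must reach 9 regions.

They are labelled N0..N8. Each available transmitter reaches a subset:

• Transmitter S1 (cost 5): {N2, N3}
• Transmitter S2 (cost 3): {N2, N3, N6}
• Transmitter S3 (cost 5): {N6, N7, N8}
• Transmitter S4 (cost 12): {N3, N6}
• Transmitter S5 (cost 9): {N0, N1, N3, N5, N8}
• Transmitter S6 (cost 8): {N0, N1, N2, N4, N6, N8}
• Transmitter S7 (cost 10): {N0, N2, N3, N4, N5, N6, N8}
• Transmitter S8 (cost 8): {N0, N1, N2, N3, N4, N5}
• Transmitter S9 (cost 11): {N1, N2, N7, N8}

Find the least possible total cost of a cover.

S3, S8 together cover every region (S3 ∪ S8 = {N0, N1, N2, N3, N4, N5, N6, N7, N8}); total cost 5 + 8 = 13.
The greedy pick S2, S6, S3, S8 costs 24; no covering selection beats 13.

13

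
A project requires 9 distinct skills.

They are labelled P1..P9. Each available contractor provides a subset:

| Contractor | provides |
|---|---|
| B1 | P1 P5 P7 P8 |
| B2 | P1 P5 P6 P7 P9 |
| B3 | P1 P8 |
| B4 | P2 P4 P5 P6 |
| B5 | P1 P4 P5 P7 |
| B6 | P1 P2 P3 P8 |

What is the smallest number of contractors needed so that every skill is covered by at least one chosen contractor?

Take {B2, B4, B6}. Their union is {P1, P2, P3, P4, P5, P6, P7, P8, P9}, which is all 9 skills.
Only B6 contains P3, so B6 is forced; the remaining 5 skills need at least 2 more contractors (each remaining contractor adds at most 4) — so at least 3 contractors are needed, and 3 is optimal.

3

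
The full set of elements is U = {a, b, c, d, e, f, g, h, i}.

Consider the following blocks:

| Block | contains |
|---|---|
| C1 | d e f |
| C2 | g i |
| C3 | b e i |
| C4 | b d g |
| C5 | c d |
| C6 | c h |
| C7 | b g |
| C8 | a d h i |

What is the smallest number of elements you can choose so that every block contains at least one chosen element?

4

T = {c, e, g, h} meets every block (each contains at least one member of T), and |T| = 4.
No choice of 3 elements meets every block, so 4 is the minimum.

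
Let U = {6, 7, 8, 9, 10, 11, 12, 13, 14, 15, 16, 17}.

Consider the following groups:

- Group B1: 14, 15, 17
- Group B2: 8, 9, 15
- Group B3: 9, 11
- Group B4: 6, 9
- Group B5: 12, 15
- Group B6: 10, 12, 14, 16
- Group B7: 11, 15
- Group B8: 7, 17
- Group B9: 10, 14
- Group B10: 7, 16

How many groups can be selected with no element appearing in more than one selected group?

4

B4, B5, B9, B10 are pairwise disjoint (B4={6,9}; B5={12,15}; B9={10,14}; B10={7,16}).
Every remaining group overlaps one of these, and no 5 of the listed groups are pairwise disjoint, so 4 is the maximum.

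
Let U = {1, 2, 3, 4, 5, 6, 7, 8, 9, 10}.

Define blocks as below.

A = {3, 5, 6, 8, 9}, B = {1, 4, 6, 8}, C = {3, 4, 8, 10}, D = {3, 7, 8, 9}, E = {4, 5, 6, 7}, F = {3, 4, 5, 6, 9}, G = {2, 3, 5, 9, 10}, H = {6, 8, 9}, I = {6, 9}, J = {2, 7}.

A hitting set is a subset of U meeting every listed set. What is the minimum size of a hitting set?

Take T = {3, 6, 7}. Each listed block contains at least one of these, so T is a hitting set of size 3.
The blocks C, I, J are pairwise disjoint, so any hitting set needs a separate item for each — at least 3. Hence 3 is optimal.

3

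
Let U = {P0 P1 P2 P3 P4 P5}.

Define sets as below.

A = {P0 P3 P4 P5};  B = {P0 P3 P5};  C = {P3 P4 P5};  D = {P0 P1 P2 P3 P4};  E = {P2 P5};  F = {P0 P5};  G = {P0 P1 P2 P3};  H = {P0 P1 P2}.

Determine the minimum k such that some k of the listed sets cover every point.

2

C and H together: C ∪ H = {P0, P1, P2, P3, P4, P5} — every point is covered.
No single set has all 6 points (the largest, D, has 5), so 2 is optimal.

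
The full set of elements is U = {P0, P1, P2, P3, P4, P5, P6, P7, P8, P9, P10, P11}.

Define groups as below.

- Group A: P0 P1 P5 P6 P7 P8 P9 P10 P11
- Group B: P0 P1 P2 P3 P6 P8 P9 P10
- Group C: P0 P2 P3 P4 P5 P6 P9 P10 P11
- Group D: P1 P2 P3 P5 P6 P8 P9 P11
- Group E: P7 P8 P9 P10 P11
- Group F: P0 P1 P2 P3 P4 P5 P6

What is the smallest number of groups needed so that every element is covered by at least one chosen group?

A and C cover everything between them: the union {P0, P1, P2, P3, P4, P5, P6, P7, P8, P9, P10, P11} is all of U.
No single group has all 12 elements (the largest, A, has 9), so 2 is optimal.

2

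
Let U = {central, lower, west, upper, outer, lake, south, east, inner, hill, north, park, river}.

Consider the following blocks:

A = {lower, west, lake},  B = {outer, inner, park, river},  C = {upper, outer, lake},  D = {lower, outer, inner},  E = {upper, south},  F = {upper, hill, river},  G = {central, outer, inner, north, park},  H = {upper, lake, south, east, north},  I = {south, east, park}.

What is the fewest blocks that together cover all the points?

A and F and G and I together: A ∪ F ∪ G ∪ I = {central, lower, west, upper, outer, lake, south, east, inner, hill, north, park, river} — every point is covered.
No 3 of the 9 blocks cover everything (all 84 combinations miss at least one point), so 4 is optimal.

4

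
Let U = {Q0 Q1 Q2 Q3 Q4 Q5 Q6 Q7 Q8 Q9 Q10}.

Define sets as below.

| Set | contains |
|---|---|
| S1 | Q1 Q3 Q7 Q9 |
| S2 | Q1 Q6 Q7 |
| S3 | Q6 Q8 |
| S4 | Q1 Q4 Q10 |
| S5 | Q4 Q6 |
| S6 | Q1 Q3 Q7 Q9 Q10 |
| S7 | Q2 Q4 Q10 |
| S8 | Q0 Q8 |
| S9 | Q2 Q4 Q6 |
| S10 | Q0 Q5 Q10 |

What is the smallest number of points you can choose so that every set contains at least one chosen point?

4

H = {Q0, Q4, Q6, Q9} meets every set (each contains at least one member of H), and |H| = 4.
No choice of 3 points meets every set, so 4 is the minimum.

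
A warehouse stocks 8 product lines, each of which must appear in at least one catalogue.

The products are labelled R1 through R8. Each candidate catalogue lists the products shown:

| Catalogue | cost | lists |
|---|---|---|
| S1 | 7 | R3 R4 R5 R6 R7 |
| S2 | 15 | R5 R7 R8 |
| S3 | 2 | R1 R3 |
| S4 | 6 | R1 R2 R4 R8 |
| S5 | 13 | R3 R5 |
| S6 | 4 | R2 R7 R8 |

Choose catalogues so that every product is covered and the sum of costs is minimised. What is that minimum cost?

S1, S4 together cover every product (S1 ∪ S4 = {R1, R2, R3, R4, R5, R6, R7, R8}); total cost 7 + 6 = 13.
No covering selection has total cost below 13.

13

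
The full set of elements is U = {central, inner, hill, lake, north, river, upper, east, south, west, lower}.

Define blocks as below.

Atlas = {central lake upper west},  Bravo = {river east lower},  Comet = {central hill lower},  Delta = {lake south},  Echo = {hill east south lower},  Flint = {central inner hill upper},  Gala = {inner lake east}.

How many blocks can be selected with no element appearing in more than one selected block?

Bravo, Delta, Flint are pairwise disjoint (Bravo={river,east,lower}; Delta={lake,south}; Flint={central,inner,hill,upper}).
Every remaining block overlaps one of these, and no 4 of the listed blocks are pairwise disjoint, so 3 is the maximum.

3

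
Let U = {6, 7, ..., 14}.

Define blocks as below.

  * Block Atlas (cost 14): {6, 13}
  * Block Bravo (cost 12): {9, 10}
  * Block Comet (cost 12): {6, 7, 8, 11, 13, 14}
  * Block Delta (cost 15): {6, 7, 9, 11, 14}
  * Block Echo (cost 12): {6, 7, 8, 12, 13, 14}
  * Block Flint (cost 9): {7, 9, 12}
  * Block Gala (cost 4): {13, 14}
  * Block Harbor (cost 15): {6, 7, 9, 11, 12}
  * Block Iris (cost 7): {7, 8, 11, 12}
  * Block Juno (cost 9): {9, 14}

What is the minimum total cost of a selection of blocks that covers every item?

31

Bravo, Comet, Iris together cover every item (Bravo ∪ Comet ∪ Iris = {6, 7, 8, 9, 10, 11, 12, 13, 14}); total cost 12 + 12 + 7 = 31.
The greedy pick Iris, Gala, Bravo, Comet costs 35; no covering selection beats 31.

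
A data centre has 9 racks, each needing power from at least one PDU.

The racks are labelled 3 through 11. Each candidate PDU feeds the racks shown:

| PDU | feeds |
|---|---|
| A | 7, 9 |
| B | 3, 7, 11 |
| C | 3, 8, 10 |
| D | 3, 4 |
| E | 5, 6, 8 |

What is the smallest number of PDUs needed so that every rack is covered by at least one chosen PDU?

5

A and B and C and D and E together: A ∪ B ∪ C ∪ D ∪ E = {3, 4, 5, 6, 7, 8, 9, 10, 11} — every rack is covered.
No 4 of the 5 PDUs cover everything (all 5 combinations miss at least one rack), so 5 is optimal.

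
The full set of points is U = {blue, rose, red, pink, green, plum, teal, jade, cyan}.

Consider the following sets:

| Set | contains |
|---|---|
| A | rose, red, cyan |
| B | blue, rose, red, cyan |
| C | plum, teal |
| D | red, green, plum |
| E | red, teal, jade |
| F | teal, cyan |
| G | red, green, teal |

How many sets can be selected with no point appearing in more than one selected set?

2

D, F are pairwise disjoint (D={red,green,plum}; F={teal,cyan}).
Every remaining set overlaps one of these, and no 3 of the listed sets are pairwise disjoint, so 2 is the maximum.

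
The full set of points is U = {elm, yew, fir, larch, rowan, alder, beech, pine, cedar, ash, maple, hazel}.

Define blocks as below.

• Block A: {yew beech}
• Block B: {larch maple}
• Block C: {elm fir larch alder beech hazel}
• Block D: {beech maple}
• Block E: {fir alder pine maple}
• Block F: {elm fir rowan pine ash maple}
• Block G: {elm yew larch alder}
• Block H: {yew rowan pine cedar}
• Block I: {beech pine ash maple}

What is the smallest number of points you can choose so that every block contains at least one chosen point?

T = {yew, beech, maple} meets every block (each contains at least one member of T), and |T| = 3.
No choice of 2 points meets every block, so 3 is the minimum.

3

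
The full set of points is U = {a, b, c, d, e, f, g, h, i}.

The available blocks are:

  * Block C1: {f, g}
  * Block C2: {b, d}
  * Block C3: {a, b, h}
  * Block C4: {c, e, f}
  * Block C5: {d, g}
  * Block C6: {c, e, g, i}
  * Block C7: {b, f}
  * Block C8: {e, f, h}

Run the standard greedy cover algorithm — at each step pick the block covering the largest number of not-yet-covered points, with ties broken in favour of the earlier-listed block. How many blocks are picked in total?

4

Greedy: pick C6 (covers 4 new) → pick C3 (covers 3 new) → pick C1 (covers 1 new) → pick C2 (covers 1 new). Total picks: 4.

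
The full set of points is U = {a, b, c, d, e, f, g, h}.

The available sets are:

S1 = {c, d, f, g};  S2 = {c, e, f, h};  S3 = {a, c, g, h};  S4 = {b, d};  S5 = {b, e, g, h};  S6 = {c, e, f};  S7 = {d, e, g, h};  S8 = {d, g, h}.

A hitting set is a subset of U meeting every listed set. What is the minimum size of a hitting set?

The 3 points {d, e, h} hit every set.
No choice of 2 points meets every set, so 3 is the minimum.

3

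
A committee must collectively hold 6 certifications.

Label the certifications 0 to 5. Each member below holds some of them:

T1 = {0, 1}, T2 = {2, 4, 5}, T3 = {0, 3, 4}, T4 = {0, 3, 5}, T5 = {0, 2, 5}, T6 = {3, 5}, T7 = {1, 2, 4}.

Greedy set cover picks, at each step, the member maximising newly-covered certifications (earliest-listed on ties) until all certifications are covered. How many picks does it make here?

Greedy: pick T2 (covers 3 new) → pick T1 (covers 2 new) → pick T3 (covers 1 new). Total picks: 3.
(The true minimum cover uses only 2 members, so greedy is not optimal here.)

3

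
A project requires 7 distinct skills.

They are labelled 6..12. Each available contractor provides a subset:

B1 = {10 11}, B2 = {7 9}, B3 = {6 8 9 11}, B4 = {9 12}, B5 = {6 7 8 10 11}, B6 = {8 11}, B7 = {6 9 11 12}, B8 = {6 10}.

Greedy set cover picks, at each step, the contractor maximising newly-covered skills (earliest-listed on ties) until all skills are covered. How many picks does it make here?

Greedy: pick B5 (covers 5 new) → pick B4 (covers 2 new). Total picks: 2.

2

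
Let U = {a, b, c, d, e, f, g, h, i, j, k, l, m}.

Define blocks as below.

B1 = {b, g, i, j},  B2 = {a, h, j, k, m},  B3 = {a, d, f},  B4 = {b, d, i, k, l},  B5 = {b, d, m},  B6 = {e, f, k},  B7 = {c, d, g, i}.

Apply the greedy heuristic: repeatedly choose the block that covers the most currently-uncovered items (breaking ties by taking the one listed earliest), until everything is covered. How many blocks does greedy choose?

4

Greedy: pick B2 (covers 5 new) → pick B4 (covers 4 new) → pick B6 (covers 2 new) → pick B7 (covers 2 new). Total picks: 4.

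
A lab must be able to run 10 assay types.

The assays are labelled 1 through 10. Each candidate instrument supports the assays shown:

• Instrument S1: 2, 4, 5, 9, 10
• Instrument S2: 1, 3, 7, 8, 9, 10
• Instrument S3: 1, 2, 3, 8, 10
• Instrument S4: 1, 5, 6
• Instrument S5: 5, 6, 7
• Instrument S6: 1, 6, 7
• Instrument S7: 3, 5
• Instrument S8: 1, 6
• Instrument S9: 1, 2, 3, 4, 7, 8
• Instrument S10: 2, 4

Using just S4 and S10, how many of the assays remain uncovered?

Union of S4, S10 = {1, 2, 4, 5, 6}.
Not covered: 3, 7, 8, 9, 10 — 5 assays.

5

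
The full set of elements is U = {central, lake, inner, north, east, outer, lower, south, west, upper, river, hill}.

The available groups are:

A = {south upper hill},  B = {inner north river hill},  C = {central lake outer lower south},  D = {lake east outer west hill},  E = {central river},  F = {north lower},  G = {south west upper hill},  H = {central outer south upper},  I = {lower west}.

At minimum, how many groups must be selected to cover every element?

4

Take {B, C, D, G}. Their union is {central, lake, inner, north, east, outer, lower, south, west, upper, river, hill}, which is all 12 elements.
Only D contains east, so D is forced; the remaining 7 elements need at least 3 more groups (each remaining group adds at most 3) — so at least 4 groups are needed, and 4 is optimal.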